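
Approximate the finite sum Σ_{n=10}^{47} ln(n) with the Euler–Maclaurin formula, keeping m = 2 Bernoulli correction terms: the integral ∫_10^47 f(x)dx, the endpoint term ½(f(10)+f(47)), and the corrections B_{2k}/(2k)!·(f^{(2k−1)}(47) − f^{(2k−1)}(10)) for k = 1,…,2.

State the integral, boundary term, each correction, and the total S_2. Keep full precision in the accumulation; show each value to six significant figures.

S_2 ≈ 124.001

The integral term ∫_10^47 ln(x) dx = 120.931.
Boundary: ½(f(10) + f(47)) = ½(2.30259 + 3.85015) = 3.07637.
Integral + boundary = 124.007.
k=1: B_{2}/(2)! × [f^{(1)}(47) − f^{(1)}(10)] = 1/12 × (0.0212766 − 0.100000) = -0.00656028.
Partial sum through k=1: 124.001.
k=2: B_{4}/(4)! × [f^{(3)}(47) − f^{(3)}(10)] = −1/720 × (1.92636e-05 − 0.00200000) = 2.75102e-06.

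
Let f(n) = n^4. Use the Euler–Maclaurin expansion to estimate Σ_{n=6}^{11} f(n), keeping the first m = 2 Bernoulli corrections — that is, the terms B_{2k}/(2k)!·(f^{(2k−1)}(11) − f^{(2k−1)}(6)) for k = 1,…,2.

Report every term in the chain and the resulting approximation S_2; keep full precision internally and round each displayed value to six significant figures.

Integral: ∫_6^11 x^4 dx = 30655.0.
Boundary: ½(f(6) + f(11)) = ½(1296.00 + 14641.0) = 7968.50.
Running total after boundary: 38623.5.
Order-1 term: 1/12 · (5324.00 − 864.000) = 371.667.
Running total after k=1: 38995.2.
Order-2 term: −1/720 · (264.000 − 144.000) = -0.166667.

S_2 ≈ 38995.0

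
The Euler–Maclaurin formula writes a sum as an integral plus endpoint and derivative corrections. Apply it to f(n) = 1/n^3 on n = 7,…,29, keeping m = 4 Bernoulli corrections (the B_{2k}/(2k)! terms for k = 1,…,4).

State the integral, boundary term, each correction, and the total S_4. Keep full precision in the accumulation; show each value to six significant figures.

S_4 ≈ 0.0111909

∫_7^29 1/x^3 dx evaluates to 0.00960955.
Endpoint term: (f(7) + f(29))/2 = (0.00291545 + 4.10021e-05)/2 = 0.00147823.
So far: 0.0110878.
Order-1 term: 1/12 · (-4.24160e-06 − (-0.00124948)) = 0.000103770.
After k=1: 0.0111915.
Order-2 term: −1/720 · (-1.00870e-07 − (-0.000509992)) = -7.08182e-07.
After k=2: 0.0111908.
Order-3 term: 1/30240 · (-5.03752e-09 − (-0.000437136)) = 1.44554e-08.
After k=3: 0.0111909.
Order-4 term: −1/1209600 · (-4.31274e-10 − (-0.000642322)) = -5.31020e-10.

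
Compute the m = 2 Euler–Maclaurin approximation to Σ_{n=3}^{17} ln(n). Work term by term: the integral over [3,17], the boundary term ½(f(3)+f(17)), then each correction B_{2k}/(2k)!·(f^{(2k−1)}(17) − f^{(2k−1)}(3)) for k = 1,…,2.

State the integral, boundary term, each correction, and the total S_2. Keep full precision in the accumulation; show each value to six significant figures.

S_2 ≈ 32.8119

∫_3^17 ln(x) dx evaluates to 30.8688.
½[f(3) + f(17)] = ½[1.09861 + 2.83321] = 1.96591.
Running total after boundary: 32.8347.
Correction k=1: B_{2}/2! · (f^{(1)}(17) − f^{(1)}(3)) = 1/12 · (0.0588235 − 0.333333) = -0.0228758.
After k=1: 32.8118.
Correction k=2: B_{4}/4! · (f^{(3)}(17) − f^{(3)}(3)) = −1/720 · (0.000407083 − 0.0740741) = 0.000102315.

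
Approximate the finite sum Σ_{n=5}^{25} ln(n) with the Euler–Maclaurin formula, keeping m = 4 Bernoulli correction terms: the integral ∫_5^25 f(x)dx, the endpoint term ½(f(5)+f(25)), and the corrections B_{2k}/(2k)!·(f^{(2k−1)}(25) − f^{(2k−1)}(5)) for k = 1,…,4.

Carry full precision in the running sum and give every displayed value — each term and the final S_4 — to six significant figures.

S_4 ≈ 54.8256

The integral term ∫_5^25 ln(x) dx = 52.4247.
Endpoint term: (f(5) + f(25))/2 = (1.60944 + 3.21888)/2 = 2.41416.
Running total after boundary: 54.8389.
Order-1 term: 1/12 · (0.0400000 − 0.200000) = -0.0133333.
Running total after k=1: 54.8255.
Order-2 term: −1/720 · (0.000128000 − 0.0160000) = 2.20444e-05.
Running total after k=2: 54.8256.
Order-3 term: 1/30240 · (2.45760e-06 − 0.00768000) = -2.53887e-07.
Running total after k=3: 54.8256.
Order-4 term: −1/1209600 · (1.17965e-07 − 0.00921600) = 7.61895e-09.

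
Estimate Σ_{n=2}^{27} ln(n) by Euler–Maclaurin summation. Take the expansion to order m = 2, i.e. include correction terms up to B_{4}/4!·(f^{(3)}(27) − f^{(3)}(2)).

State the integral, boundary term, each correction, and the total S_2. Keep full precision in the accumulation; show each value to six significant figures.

S_2 ≈ 64.5576

∫_2^27 ln(x) dx evaluates to 62.6013.
Endpoint term: (f(2) + f(27))/2 = (0.693147 + 3.29584)/2 = 1.99449.
Integral + boundary = 64.5958.
k=1: B_{2}/(2)! × [f^{(1)}(27) − f^{(1)}(2)] = 1/12 × (0.0370370 − 0.500000) = -0.0385802.
Running total after k=1: 64.5572.
k=2: B_{4}/(4)! × [f^{(3)}(27) − f^{(3)}(2)] = −1/720 × (0.000101611 − 0.250000) = 0.000347081.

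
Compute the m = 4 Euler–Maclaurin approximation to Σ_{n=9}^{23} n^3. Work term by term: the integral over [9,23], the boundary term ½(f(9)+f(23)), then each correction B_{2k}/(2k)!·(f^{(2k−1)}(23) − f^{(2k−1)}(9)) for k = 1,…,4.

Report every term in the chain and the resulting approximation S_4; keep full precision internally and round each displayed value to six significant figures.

The integral term ∫_9^23 x^3 dx = 68320.0.
½[f(9) + f(23)] = ½[729.000 + 12167.0] = 6448.00.
So far: 74768.0.
Correction k=1: B_{2}/2! · (f^{(1)}(23) − f^{(1)}(9)) = 1/12 · (1587.00 − 243.000) = 112.000.
After k=1: 74880.0.
Correction k=2: B_{4}/4! · (f^{(3)}(23) − f^{(3)}(9)) = −1/720 · (6.00000 − 6.00000) = 0.00000.
After k=2: 74880.0.
Correction k=3: B_{6}/6! · (f^{(5)}(23) − f^{(5)}(9)) = 1/30240 · (0.00000 − 0.00000) = 0.00000.
After k=3: 74880.0.
Correction k=4: B_{8}/8! · (f^{(7)}(23) − f^{(7)}(9)) = −1/1209600 · (0.00000 − 0.00000) = 0.00000.

S_4 ≈ 74880.0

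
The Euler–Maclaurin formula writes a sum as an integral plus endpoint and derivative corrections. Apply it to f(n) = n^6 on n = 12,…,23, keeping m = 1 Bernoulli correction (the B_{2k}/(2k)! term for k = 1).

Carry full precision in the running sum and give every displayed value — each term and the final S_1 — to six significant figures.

∫_12^23 x^6 dx evaluates to 4.81285e+08.
Boundary: ½(f(12) + f(23)) = ½(2.98598e+06 + 1.48036e+08) = 7.55109e+07.
Running total after boundary: 5.56796e+08.
k=1: B_{2}/(2)! × [f^{(1)}(23) − f^{(1)}(12)] = 1/12 × (3.86181e+07 − 1.49299e+06) = 3.09376e+06.

S_1 ≈ 5.59889e+08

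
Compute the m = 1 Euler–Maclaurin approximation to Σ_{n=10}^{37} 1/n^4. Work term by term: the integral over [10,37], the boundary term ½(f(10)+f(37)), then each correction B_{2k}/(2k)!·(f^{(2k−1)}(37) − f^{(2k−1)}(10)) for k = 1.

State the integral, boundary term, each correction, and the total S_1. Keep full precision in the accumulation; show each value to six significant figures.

∫_10^37 1/x^4 dx evaluates to 0.000326753.
Boundary: ½(f(10) + f(37)) = ½(0.000100000 + 5.33572e-07) = 5.02668e-05.
Running total after boundary: 0.000377019.
k=1: B_{2}/(2)! × [f^{(1)}(37) − f^{(1)}(10)] = 1/12 × (-5.76835e-08 − (-4.00000e-05)) = 3.32853e-06.

S_1 ≈ 0.000380348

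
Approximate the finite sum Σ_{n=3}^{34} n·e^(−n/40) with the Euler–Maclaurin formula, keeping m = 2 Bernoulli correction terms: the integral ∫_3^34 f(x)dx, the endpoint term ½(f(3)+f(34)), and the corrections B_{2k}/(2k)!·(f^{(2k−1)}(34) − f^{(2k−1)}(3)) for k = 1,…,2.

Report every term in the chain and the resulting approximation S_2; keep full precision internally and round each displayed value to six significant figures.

Integral: ∫_3^34 x·e^(−x/40) dx = 330.571.
Boundary: ½(f(3) + f(34)) = ½(2.78323 + 14.5321) = 8.65767.
Integral + boundary = 339.228.
Order-1 term: 1/12 · (0.0641122 − 0.858163) = -0.0661709.
Partial sum through k=1: 339.162.
Order-2 term: −1/720 · (0.000574339 − 0.00169603) = 1.55791e-06.

S_2 ≈ 339.162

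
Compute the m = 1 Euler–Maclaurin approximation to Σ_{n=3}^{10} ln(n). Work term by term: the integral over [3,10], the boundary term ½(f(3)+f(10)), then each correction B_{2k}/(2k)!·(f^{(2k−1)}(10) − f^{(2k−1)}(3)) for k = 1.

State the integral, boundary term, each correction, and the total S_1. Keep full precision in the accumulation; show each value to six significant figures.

The integral term ∫_3^10 ln(x) dx = 12.7300.
Endpoint term: (f(3) + f(10))/2 = (1.09861 + 2.30259)/2 = 1.70060.
Running total after boundary: 14.4306.
k=1: B_{2}/(2)! × [f^{(1)}(10) − f^{(1)}(3)] = 1/12 × (0.100000 − 0.333333) = -0.0194444.

S_1 ≈ 14.4112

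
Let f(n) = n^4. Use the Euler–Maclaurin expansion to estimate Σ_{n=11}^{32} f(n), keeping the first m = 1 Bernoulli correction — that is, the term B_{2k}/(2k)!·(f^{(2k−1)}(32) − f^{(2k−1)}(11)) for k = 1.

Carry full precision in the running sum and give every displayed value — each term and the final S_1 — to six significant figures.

S_1 ≈ 7.22076e+06

∫_11^32 x^4 dx evaluates to 6.67868e+06.
½[f(11) + f(32)] = ½[14641.0 + 1.04858e+06] = 531608.
Running total after boundary: 7.21028e+06.
k=1: B_{2}/(2)! × [f^{(1)}(32) − f^{(1)}(11)] = 1/12 × (131072 − 5324.00) = 10479.0.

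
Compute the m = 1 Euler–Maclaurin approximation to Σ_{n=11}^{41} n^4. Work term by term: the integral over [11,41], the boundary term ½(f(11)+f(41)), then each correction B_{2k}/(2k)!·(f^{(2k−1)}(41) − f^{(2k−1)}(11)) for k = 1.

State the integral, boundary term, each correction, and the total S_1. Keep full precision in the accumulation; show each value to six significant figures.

The integral term ∫_11^41 x^4 dx = 2.31390e+07.
½[f(11) + f(41)] = ½[14641.0 + 2.82576e+06] = 1.42020e+06.
Integral + boundary = 2.45592e+07.
k=1: B_{2}/(2)! × [f^{(1)}(41) − f^{(1)}(11)] = 1/12 × (275684 − 5324.00) = 22530.0.

S_1 ≈ 2.45818e+07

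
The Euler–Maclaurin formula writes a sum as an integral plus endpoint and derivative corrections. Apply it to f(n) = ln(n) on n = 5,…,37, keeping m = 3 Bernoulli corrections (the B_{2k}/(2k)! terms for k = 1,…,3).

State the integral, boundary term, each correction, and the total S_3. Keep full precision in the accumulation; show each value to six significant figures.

∫_5^37 ln(x) dx evaluates to 93.5568.
Endpoint term: (f(5) + f(37))/2 = (1.60944 + 3.61092)/2 = 2.61018.
So far: 96.1670.
Order-1 term: 1/12 · (0.0270270 − 0.200000) = -0.0144144.
After k=1: 96.1525.
Order-2 term: −1/720 · (3.94843e-05 − 0.0160000) = 2.21674e-05.
After k=2: 96.1526.
Order-3 term: 1/30240 · (3.46101e-07 − 0.00768000) = -2.53957e-07.

S_3 ≈ 96.1526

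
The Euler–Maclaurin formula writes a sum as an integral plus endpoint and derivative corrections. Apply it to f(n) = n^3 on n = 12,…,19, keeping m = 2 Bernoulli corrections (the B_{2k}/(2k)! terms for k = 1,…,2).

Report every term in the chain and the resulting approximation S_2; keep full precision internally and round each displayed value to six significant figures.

∫_12^19 x^3 dx evaluates to 27396.2.
Endpoint term: (f(12) + f(19))/2 = (1728.00 + 6859.00)/2 = 4293.50.
So far: 31689.8.
k=1: B_{2}/(2)! × [f^{(1)}(19) − f^{(1)}(12)] = 1/12 × (1083.00 − 432.000) = 54.2500.
Partial sum through k=1: 31744.0.
k=2: B_{4}/(4)! × [f^{(3)}(19) − f^{(3)}(12)] = −1/720 × (6.00000 − 6.00000) = 0.00000.

S_2 ≈ 31744.0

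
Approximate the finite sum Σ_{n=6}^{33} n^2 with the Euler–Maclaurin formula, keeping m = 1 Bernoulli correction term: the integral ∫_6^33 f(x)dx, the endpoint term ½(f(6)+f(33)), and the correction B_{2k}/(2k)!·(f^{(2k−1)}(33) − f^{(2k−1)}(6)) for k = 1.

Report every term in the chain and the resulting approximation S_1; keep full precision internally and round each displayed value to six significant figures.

S_1 ≈ 12474.0

The integral term ∫_6^33 x^2 dx = 11907.0.
½[f(6) + f(33)] = ½[36.0000 + 1089.00] = 562.500.
Running total after boundary: 12469.5.
k=1: B_{2}/(2)! × [f^{(1)}(33) − f^{(1)}(6)] = 1/12 × (66.0000 − 12.0000) = 4.50000.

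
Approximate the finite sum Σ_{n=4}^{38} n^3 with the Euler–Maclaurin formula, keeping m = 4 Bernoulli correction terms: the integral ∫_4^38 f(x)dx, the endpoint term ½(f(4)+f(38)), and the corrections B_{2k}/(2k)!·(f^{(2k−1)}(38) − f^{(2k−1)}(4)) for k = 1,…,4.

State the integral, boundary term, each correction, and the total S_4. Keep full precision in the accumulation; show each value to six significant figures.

S_4 ≈ 549045

The integral term ∫_4^38 x^3 dx = 521220.
Endpoint term: (f(4) + f(38))/2 = (64.0000 + 54872.0)/2 = 27468.0.
So far: 548688.
Correction k=1: B_{2}/2! · (f^{(1)}(38) − f^{(1)}(4)) = 1/12 · (4332.00 − 48.0000) = 357.000.
After k=1: 549045.
Correction k=2: B_{4}/4! · (f^{(3)}(38) − f^{(3)}(4)) = −1/720 · (6.00000 − 6.00000) = 0.00000.
After k=2: 549045.
Correction k=3: B_{6}/6! · (f^{(5)}(38) − f^{(5)}(4)) = 1/30240 · (0.00000 − 0.00000) = 0.00000.
After k=3: 549045.
Correction k=4: B_{8}/8! · (f^{(7)}(38) − f^{(7)}(4)) = −1/1209600 · (0.00000 − 0.00000) = 0.00000.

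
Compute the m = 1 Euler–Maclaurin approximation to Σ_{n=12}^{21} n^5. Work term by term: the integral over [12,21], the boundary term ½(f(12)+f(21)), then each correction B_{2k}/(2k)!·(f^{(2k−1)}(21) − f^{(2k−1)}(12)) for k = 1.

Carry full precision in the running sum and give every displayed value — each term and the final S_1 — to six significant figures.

Integral: ∫_12^21 x^5 dx = 1.37967e+07.
Endpoint term: (f(12) + f(21))/2 = (248832 + 4.08410e+06)/2 = 2.16647e+06.
Running total after boundary: 1.59632e+07.
k=1: B_{2}/(2)! × [f^{(1)}(21) − f^{(1)}(12)] = 1/12 × (972405 − 103680) = 72393.8.

S_1 ≈ 1.60355e+07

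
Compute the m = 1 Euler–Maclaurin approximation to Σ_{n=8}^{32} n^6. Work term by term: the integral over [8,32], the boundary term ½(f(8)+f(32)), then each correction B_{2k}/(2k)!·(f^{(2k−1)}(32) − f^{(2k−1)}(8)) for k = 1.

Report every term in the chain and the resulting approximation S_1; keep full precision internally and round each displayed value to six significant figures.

S_1 ≈ 5.46200e+09

The integral term ∫_8^32 x^6 dx = 4.90823e+09.
Boundary: ½(f(8) + f(32)) = ½(262144 + 1.07374e+09) = 5.37002e+08.
So far: 5.44524e+09.
Correction k=1: B_{2}/2! · (f^{(1)}(32) − f^{(1)}(8)) = 1/12 · (2.01327e+08 − 196608) = 1.67608e+07.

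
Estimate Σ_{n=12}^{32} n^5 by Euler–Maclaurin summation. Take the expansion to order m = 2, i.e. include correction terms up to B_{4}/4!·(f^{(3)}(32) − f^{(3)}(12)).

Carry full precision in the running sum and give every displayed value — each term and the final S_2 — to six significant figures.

S_2 ≈ 1.95789e+08

The integral term ∫_12^32 x^5 dx = 1.78459e+08.
Endpoint term: (f(12) + f(32))/2 = (248832 + 3.35544e+07)/2 = 1.69016e+07.
Integral + boundary = 1.95361e+08.
Correction k=1: B_{2}/2! · (f^{(1)}(32) − f^{(1)}(12)) = 1/12 · (5.24288e+06 − 103680) = 428267.
After k=1: 1.95789e+08.
Correction k=2: B_{4}/4! · (f^{(3)}(32) − f^{(3)}(12)) = −1/720 · (61440.0 − 8640.00) = -73.3333.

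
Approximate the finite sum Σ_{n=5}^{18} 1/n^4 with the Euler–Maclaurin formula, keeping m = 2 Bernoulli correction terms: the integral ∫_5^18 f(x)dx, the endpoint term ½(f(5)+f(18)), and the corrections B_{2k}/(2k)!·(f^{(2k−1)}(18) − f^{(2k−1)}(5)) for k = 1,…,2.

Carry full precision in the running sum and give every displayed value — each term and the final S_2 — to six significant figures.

Integral: ∫_5^18 1/x^4 dx = 0.00260951.
Boundary: ½(f(5) + f(18)) = ½(0.00160000 + 9.52599e-06) = 0.000804763.
So far: 0.00341427.
Correction k=1: B_{2}/2! · (f^{(1)}(18) − f^{(1)}(5)) = 1/12 · (-2.11689e-06 − (-0.00128000)) = 0.000106490.
Running total after k=1: 0.00352076.
Correction k=2: B_{4}/4! · (f^{(3)}(18) − f^{(3)}(5)) = −1/720 · (-1.96008e-07 − (-0.00153600)) = -2.13306e-06.

S_2 ≈ 0.00351863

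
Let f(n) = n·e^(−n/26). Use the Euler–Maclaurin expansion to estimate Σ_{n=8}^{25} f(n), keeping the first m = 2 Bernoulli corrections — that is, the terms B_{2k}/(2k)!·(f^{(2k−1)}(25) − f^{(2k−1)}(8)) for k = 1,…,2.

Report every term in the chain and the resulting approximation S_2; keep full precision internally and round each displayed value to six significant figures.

The integral term ∫_8^25 x·e^(−x/26) dx = 142.930.
Endpoint term: (f(8) + f(25))/2 = (5.88113 + 9.55761)/2 = 7.71937.
Running total after boundary: 150.649.
Order-1 term: 1/12 · (0.0147040 − 0.508944) = -0.0411867.
Running total after k=1: 150.608.
Order-2 term: −1/720 · (0.00115283 − 0.00292785) = 2.46531e-06.

S_2 ≈ 150.608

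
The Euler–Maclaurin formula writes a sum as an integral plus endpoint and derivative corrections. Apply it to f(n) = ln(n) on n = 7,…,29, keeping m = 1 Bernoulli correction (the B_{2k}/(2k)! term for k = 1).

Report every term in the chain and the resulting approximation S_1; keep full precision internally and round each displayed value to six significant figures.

∫_7^29 ln(x) dx evaluates to 62.0302.
½[f(7) + f(29)] = ½[1.94591 + 3.36730] = 2.65660.
So far: 64.6868.
Order-1 term: 1/12 · (0.0344828 − 0.142857) = -0.00903120.

S_1 ≈ 64.6778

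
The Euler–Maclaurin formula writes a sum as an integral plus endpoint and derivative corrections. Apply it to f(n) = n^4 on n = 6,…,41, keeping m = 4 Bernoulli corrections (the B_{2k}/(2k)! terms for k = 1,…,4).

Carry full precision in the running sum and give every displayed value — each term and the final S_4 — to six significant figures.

S_4 ≈ 2.46061e+07

Integral: ∫_6^41 x^4 dx = 2.31697e+07.
Endpoint term: (f(6) + f(41))/2 = (1296.00 + 2.82576e+06)/2 = 1.41353e+06.
Running total after boundary: 2.45832e+07.
Correction k=1: B_{2}/2! · (f^{(1)}(41) − f^{(1)}(6)) = 1/12 · (275684 − 864.000) = 22901.7.
Partial sum through k=1: 2.46061e+07.
Correction k=2: B_{4}/4! · (f^{(3)}(41) − f^{(3)}(6)) = −1/720 · (984.000 − 144.000) = -1.16667.
Partial sum through k=2: 2.46061e+07.
Correction k=3: B_{6}/6! · (f^{(5)}(41) − f^{(5)}(6)) = 1/30240 · (0.00000 − 0.00000) = 0.00000.
Partial sum through k=3: 2.46061e+07.
Correction k=4: B_{8}/8! · (f^{(7)}(41) − f^{(7)}(6)) = −1/1209600 · (0.00000 − 0.00000) = 0.00000.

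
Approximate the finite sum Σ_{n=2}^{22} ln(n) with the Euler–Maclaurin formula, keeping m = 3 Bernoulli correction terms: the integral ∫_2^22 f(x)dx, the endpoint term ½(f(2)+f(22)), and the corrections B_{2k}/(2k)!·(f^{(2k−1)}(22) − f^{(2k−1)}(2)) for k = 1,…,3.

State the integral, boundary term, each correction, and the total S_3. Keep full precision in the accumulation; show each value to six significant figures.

S_3 ≈ 48.4712

The integral term ∫_2^22 ln(x) dx = 46.6166.
Endpoint term: (f(2) + f(22))/2 = (0.693147 + 3.09104)/2 = 1.89209.
Integral + boundary = 48.5087.
k=1: B_{2}/(2)! × [f^{(1)}(22) − f^{(1)}(2)] = 1/12 × (0.0454545 − 0.500000) = -0.0378788.
Running total after k=1: 48.4709.
k=2: B_{4}/(4)! × [f^{(3)}(22) − f^{(3)}(2)] = −1/720 × (0.000187829 − 0.250000) = 0.000346961.
Running total after k=2: 48.4712.
k=3: B_{6}/(6)! × [f^{(5)}(22) − f^{(5)}(2)] = 1/30240 × (4.65691e-06 − 0.750000) = -2.48014e-05.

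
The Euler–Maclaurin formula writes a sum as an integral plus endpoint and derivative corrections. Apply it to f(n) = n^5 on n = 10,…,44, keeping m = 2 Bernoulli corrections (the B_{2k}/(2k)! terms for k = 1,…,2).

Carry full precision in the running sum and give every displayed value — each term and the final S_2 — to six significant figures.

S_2 ≈ 1.29328e+09

∫_10^44 x^5 dx evaluates to 1.20922e+09.
Endpoint term: (f(10) + f(44))/2 = (100000 + 1.64916e+08)/2 = 8.25081e+07.
Integral + boundary = 1.29173e+09.
Correction k=1: B_{2}/2! · (f^{(1)}(44) − f^{(1)}(10)) = 1/12 · (1.87405e+07 − 50000.0) = 1.55754e+06.
Running total after k=1: 1.29328e+09.
Correction k=2: B_{4}/4! · (f^{(3)}(44) − f^{(3)}(10)) = −1/720 · (116160 − 6000.00) = -153.000.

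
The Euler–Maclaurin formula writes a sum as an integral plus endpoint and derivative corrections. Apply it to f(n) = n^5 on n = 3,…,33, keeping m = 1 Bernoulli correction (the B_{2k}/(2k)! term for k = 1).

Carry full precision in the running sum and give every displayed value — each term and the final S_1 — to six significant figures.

∫_3^33 x^5 dx evaluates to 2.15245e+08.
½[f(3) + f(33)] = ½[243.000 + 3.91354e+07] = 1.95678e+07.
Integral + boundary = 2.34812e+08.
Correction k=1: B_{2}/2! · (f^{(1)}(33) − f^{(1)}(3)) = 1/12 · (5.92960e+06 − 405.000) = 494100.

S_1 ≈ 2.35306e+08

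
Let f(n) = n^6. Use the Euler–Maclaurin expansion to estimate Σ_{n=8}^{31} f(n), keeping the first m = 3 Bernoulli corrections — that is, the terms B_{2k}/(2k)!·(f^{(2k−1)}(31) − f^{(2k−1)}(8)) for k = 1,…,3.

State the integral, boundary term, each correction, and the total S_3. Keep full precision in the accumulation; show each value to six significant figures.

S_3 ≈ 4.38825e+09

∫_8^31 x^6 dx evaluates to 3.93007e+09.
Endpoint term: (f(8) + f(31))/2 = (262144 + 8.87504e+08)/2 = 4.43883e+08.
Running total after boundary: 4.37396e+09.
Correction k=1: B_{2}/2! · (f^{(1)}(31) − f^{(1)}(8)) = 1/12 · (1.71775e+08 − 196608) = 1.42982e+07.
Running total after k=1: 4.38825e+09.
Correction k=2: B_{4}/4! · (f^{(3)}(31) − f^{(3)}(8)) = −1/720 · (3.57492e+06 − 61440.0) = -4879.83.
Running total after k=2: 4.38825e+09.
Correction k=3: B_{6}/6! · (f^{(5)}(31) − f^{(5)}(8)) = 1/30240 · (22320.0 − 5760.00) = 0.547619.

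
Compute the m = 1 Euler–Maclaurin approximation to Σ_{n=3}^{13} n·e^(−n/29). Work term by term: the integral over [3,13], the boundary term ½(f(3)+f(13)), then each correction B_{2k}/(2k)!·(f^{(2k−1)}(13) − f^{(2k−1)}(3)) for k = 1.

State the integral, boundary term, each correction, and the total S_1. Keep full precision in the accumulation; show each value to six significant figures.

S_1 ≈ 64.2937

Integral: ∫_3^13 x·e^(−x/29) dx = 58.8274.
Endpoint term: (f(3) + f(13))/2 = (2.70517 + 8.30347)/2 = 5.50432.
So far: 64.3317.
Correction k=1: B_{2}/2! · (f^{(1)}(13) − f^{(1)}(3)) = 1/12 · (0.352402 − 0.808441) = -0.0380033.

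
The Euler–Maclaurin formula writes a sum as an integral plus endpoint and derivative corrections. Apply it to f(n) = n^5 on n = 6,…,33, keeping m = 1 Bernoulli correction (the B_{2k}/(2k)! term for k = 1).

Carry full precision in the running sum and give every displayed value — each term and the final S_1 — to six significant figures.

S_1 ≈ 2.35302e+08

∫_6^33 x^5 dx evaluates to 2.15237e+08.
½[f(6) + f(33)] = ½[7776.00 + 3.91354e+07] = 1.95716e+07.
So far: 2.34808e+08.
Order-1 term: 1/12 · (5.92960e+06 − 6480.00) = 493594.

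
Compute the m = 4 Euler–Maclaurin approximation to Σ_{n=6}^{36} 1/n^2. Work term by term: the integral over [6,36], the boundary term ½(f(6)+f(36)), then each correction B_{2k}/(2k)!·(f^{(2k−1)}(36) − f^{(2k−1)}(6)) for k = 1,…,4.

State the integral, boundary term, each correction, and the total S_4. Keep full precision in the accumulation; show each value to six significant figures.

The integral term ∫_6^36 1/x^2 dx = 0.138889.
½[f(6) + f(36)] = ½[0.0277778 + 0.000771605] = 0.0142747.
So far: 0.153164.
k=1: B_{2}/(2)! × [f^{(1)}(36) − f^{(1)}(6)] = 1/12 × (-4.28669e-05 − (-0.00925926)) = 0.000768033.
Running total after k=1: 0.153932.
k=2: B_{4}/(4)! × [f^{(3)}(36) − f^{(3)}(6)] = −1/720 × (-3.96916e-07 − (-0.00308642)) = -4.28614e-06.
Running total after k=2: 0.153927.
k=3: B_{6}/(6)! × [f^{(5)}(36) − f^{(5)}(6)] = 1/30240 × (-9.18787e-09 − (-0.00257202)) = 8.50532e-08.
Running total after k=3: 0.153927.
k=4: B_{8}/(8)! × [f^{(7)}(36) − f^{(7)}(6)] = −1/1209600 × (-3.97007e-10 − (-0.00400091)) = -3.30763e-09.

S_4 ≈ 0.153927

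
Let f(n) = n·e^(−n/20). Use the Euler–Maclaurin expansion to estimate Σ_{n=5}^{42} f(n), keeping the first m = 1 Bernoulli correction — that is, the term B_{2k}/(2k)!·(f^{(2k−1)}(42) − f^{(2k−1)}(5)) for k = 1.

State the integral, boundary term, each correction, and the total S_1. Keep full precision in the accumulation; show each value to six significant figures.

The integral term ∫_5^42 x·e^(−x/20) dx = 237.554.
Boundary: ½(f(5) + f(42)) = ½(3.89400 + 5.14317) = 4.51859.
So far: 242.073.
Order-1 term: 1/12 · (-0.134702 − 0.584101) = -0.0599002.

S_1 ≈ 242.013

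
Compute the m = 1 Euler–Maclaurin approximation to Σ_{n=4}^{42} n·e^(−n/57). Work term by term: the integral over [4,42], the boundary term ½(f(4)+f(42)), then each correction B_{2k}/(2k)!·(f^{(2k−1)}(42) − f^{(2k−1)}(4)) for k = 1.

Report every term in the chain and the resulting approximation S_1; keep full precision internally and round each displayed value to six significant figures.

S_1 ≈ 552.349

Integral: ∫_4^42 x·e^(−x/57) dx = 540.495.
½[f(4) + f(42)] = ½[3.72892 + 20.1022] = 11.9155.
Running total after boundary: 552.411.
k=1: B_{2}/(2)! × [f^{(1)}(42) − f^{(1)}(4)] = 1/12 × (0.125953 − 0.866811) = -0.0617381.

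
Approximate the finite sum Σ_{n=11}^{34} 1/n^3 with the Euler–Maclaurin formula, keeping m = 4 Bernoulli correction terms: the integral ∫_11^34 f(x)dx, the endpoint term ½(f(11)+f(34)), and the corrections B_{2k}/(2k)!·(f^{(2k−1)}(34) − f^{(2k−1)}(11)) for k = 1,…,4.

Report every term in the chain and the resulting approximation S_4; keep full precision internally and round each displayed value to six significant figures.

S_4 ≈ 0.00410493

Integral: ∫_11^34 1/x^3 dx = 0.00369971.
Boundary: ½(f(11) + f(34)) = ½(0.000751315 + 2.54427e-05) = 0.000388379.
Integral + boundary = 0.00408808.
k=1: B_{2}/(2)! × [f^{(1)}(34) − f^{(1)}(11)] = 1/12 × (-2.24494e-06 − (-0.000204904)) = 1.68883e-05.
Partial sum through k=1: 0.00410497.
k=2: B_{4}/(4)! × [f^{(3)}(34) − f^{(3)}(11)] = −1/720 × (-3.88399e-08 − (-3.38684e-05)) = -4.69855e-08.
Partial sum through k=2: 0.00410493.
k=3: B_{6}/(6)! × [f^{(5)}(34) − f^{(5)}(11)] = 1/30240 × (-1.41114e-09 − (-1.17560e-05)) = 3.88709e-10.
Partial sum through k=3: 0.00410493.
k=4: B_{8}/(8)! × [f^{(7)}(34) − f^{(7)}(11)] = −1/1209600 × (-8.78909e-11 − (-6.99530e-06)) = -5.78308e-12.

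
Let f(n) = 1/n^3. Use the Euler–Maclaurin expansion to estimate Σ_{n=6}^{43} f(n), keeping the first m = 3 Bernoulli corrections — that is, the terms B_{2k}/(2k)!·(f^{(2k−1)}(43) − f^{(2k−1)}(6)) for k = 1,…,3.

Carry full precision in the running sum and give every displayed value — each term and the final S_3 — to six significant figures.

The integral term ∫_6^43 1/x^3 dx = 0.0136185.
Endpoint term: (f(6) + f(43))/2 = (0.00462963 + 1.25775e-05)/2 = 0.00232110.
Integral + boundary = 0.0159396.
Order-1 term: 1/12 · (-8.77501e-07 − (-0.00231481)) = 0.000192828.
Running total after k=1: 0.0161324.
Order-2 term: −1/720 · (-9.49162e-09 − (-0.00128601)) = -1.78611e-06.
Running total after k=2: 0.0161306.
Order-3 term: 1/30240 · (-2.15602e-10 − (-0.00150034)) = 4.96145e-08.

S_3 ≈ 0.0161307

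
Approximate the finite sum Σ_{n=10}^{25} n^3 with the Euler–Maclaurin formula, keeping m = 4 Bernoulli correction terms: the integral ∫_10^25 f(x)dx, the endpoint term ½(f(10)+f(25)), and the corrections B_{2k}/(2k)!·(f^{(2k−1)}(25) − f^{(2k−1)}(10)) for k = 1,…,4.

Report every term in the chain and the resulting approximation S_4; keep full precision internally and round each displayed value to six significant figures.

S_4 ≈ 103600

The integral term ∫_10^25 x^3 dx = 95156.2.
Boundary: ½(f(10) + f(25)) = ½(1000.00 + 15625.0) = 8312.50.
Integral + boundary = 103469.
Order-1 term: 1/12 · (1875.00 − 300.000) = 131.250.
Running total after k=1: 103600.
Order-2 term: −1/720 · (6.00000 − 6.00000) = 0.00000.
Running total after k=2: 103600.
Order-3 term: 1/30240 · (0.00000 − 0.00000) = 0.00000.
Running total after k=3: 103600.
Order-4 term: −1/1209600 · (0.00000 − 0.00000) = 0.00000.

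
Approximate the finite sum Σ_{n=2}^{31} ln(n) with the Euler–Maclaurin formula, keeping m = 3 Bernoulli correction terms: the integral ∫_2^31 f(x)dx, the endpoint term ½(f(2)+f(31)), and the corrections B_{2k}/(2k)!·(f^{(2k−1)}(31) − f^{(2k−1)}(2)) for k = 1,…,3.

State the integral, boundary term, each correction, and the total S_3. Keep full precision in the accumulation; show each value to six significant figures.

S_3 ≈ 78.0922

∫_2^31 ln(x) dx evaluates to 76.0673.
Endpoint term: (f(2) + f(31))/2 = (0.693147 + 3.43399)/2 = 2.06357.
Integral + boundary = 78.1309.
k=1: B_{2}/(2)! × [f^{(1)}(31) − f^{(1)}(2)] = 1/12 × (0.0322581 − 0.500000) = -0.0389785.
After k=1: 78.0919.
k=2: B_{4}/(4)! × [f^{(3)}(31) − f^{(3)}(2)] = −1/720 × (6.71344e-05 − 0.250000) = 0.000347129.
After k=2: 78.0922.
k=3: B_{6}/(6)! × [f^{(5)}(31) − f^{(5)}(2)] = 1/30240 × (8.38306e-07 − 0.750000) = -2.48016e-05.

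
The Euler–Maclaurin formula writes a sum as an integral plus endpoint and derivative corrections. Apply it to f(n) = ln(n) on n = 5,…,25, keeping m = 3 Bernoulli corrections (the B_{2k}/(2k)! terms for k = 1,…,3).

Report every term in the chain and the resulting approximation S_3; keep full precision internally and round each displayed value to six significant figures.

S_3 ≈ 54.8256

Integral: ∫_5^25 ln(x) dx = 52.4247.
Boundary: ½(f(5) + f(25)) = ½(1.60944 + 3.21888) = 2.41416.
Integral + boundary = 54.8389.
Correction k=1: B_{2}/2! · (f^{(1)}(25) − f^{(1)}(5)) = 1/12 · (0.0400000 − 0.200000) = -0.0133333.
After k=1: 54.8255.
Correction k=2: B_{4}/4! · (f^{(3)}(25) − f^{(3)}(5)) = −1/720 · (0.000128000 − 0.0160000) = 2.20444e-05.
After k=2: 54.8256.
Correction k=3: B_{6}/6! · (f^{(5)}(25) − f^{(5)}(5)) = 1/30240 · (2.45760e-06 − 0.00768000) = -2.53887e-07.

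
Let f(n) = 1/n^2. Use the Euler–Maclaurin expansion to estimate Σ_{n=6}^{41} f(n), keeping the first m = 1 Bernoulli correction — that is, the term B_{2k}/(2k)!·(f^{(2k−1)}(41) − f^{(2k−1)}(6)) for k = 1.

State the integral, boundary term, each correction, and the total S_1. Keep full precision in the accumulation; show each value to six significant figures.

S_1 ≈ 0.157232

The integral term ∫_6^41 1/x^2 dx = 0.142276.
Endpoint term: (f(6) + f(41))/2 = (0.0277778 + 0.000594884)/2 = 0.0141863.
So far: 0.156463.
k=1: B_{2}/(2)! × [f^{(1)}(41) − f^{(1)}(6)] = 1/12 × (-2.90187e-05 − (-0.00925926)) = 0.000769187.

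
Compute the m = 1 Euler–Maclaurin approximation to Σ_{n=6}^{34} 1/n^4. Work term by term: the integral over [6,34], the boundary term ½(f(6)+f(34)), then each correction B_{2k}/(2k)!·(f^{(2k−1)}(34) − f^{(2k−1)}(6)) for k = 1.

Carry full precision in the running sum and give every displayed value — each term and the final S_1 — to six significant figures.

∫_6^34 1/x^4 dx evaluates to 0.00153473.
Boundary: ½(f(6) + f(34)) = ½(0.000771605 + 7.48315e-07) = 0.000386177.
Running total after boundary: 0.00192091.
Order-1 term: 1/12 · (-8.80370e-08 − (-0.000514403)) = 4.28596e-05.

S_1 ≈ 0.00196377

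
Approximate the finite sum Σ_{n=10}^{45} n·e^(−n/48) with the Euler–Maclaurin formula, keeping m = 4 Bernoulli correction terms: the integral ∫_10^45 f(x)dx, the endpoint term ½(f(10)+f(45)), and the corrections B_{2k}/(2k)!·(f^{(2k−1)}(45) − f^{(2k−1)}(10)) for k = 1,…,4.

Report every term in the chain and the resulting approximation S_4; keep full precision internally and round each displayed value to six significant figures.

S_4 ≈ 525.123

Integral: ∫_10^45 x·e^(−x/48) dx = 512.303.
Boundary: ½(f(10) + f(45)) = ½(8.11936 + 17.6223) = 12.8708.
Integral + boundary = 525.174.
Correction k=1: B_{2}/2! · (f^{(1)}(45) − f^{(1)}(10)) = 1/12 · (0.0244754 − 0.642783) = -0.0515256.
After k=1: 525.123.
Correction k=2: B_{4}/4! · (f^{(3)}(45) − f^{(3)}(10)) = −1/720 · (0.000350558 − 0.000983792) = 8.79490e-07.
After k=2: 525.123.
Correction k=3: B_{6}/6! · (f^{(5)}(45) − f^{(5)}(10)) = 1/30240 · (2.99694e-07 − 7.32898e-07) = -1.43256e-11.
After k=3: 525.123.
Correction k=4: B_{8}/8! · (f^{(7)}(45) − f^{(7)}(10)) = −1/1209600 · (1.94112e-10 − 4.50870e-10) = 2.12266e-16.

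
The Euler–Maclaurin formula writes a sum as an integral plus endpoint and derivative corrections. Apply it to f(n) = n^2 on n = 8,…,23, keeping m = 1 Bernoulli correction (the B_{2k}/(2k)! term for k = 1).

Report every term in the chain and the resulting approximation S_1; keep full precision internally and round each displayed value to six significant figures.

S_1 ≈ 4184.00

The integral term ∫_8^23 x^2 dx = 3885.00.
Endpoint term: (f(8) + f(23))/2 = (64.0000 + 529.000)/2 = 296.500.
So far: 4181.50.
k=1: B_{2}/(2)! × [f^{(1)}(23) − f^{(1)}(8)] = 1/12 × (46.0000 − 16.0000) = 2.50000.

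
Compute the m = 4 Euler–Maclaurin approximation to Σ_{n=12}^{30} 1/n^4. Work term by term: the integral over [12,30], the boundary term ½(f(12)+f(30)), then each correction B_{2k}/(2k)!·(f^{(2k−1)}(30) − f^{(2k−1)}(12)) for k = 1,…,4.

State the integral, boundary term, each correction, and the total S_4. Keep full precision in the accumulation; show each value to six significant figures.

S_4 ≈ 0.000206607

The integral term ∫_12^30 1/x^4 dx = 0.000180556.
½[f(12) + f(30)] = ½[4.82253e-05 + 1.23457e-06] = 2.47299e-05.
So far: 0.000205285.
Correction k=1: B_{2}/2! · (f^{(1)}(30) − f^{(1)}(12)) = 1/12 · (-1.64609e-07 − (-1.60751e-05)) = 1.32587e-06.
Partial sum through k=1: 0.000206611.
Correction k=2: B_{4}/4! · (f^{(3)}(30) − f^{(3)}(12)) = −1/720 · (-5.48697e-09 − (-3.34898e-06)) = -4.64374e-09.
Partial sum through k=2: 0.000206607.
Correction k=3: B_{6}/6! · (f^{(5)}(30) − f^{(5)}(12)) = 1/30240 · (-3.41411e-10 − (-1.30238e-06)) = 4.30569e-11.
Partial sum through k=3: 0.000206607.
Correction k=4: B_{8}/8! · (f^{(7)}(30) − f^{(7)}(12)) = −1/1209600 · (-3.41411e-11 − (-8.13988e-07)) = -6.72912e-13.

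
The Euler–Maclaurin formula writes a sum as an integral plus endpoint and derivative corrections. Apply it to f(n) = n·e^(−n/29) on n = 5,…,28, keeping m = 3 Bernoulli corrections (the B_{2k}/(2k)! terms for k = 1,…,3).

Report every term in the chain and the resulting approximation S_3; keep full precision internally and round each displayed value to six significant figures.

The integral term ∫_5^28 x·e^(−x/29) dx = 200.408.
Boundary: ½(f(5) + f(28)) = ½(4.20815 + 10.6620) = 7.43508.
Integral + boundary = 207.844.
k=1: B_{2}/(2)! × [f^{(1)}(28) − f^{(1)}(5)] = 1/12 × (0.0131306 − 0.696522) = -0.0569493.
Running total after k=1: 207.787.
k=2: B_{4}/(4)! × [f^{(3)}(28) − f^{(3)}(5)] = −1/720 × (0.000921169 − 0.00282971) = 2.65075e-06.
Running total after k=2: 207.787.
k=3: B_{6}/(6)! × [f^{(5)}(28) − f^{(5)}(5)] = 1/30240 × (2.17209e-06 − 5.74460e-06) = -1.18139e-10.

S_3 ≈ 207.787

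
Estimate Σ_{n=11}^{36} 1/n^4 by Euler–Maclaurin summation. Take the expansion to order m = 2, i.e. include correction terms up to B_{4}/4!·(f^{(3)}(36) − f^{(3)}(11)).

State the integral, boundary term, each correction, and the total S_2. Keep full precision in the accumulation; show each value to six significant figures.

S_2 ≈ 0.000279798

∫_11^36 1/x^4 dx evaluates to 0.000243294.
Endpoint term: (f(11) + f(36))/2 = (6.83013e-05 + 5.95374e-07)/2 = 3.44484e-05.
Running total after boundary: 0.000277742.
Order-1 term: 1/12 · (-6.61527e-08 − (-2.48369e-05)) = 2.06423e-06.
After k=1: 0.000279806.
Order-2 term: −1/720 · (-1.53131e-09 − (-6.15790e-06)) = -8.55051e-09.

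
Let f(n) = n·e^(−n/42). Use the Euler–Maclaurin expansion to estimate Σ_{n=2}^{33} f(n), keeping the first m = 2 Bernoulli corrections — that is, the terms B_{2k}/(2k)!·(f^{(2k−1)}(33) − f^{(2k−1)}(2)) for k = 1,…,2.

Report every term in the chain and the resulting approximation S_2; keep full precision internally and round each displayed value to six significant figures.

S_2 ≈ 334.718

∫_2^33 x·e^(−x/42) dx evaluates to 326.311.
½[f(2) + f(33)] = ½[1.90699 + 15.0412] = 8.47410.
Running total after boundary: 334.785.
Order-1 term: 1/12 · (0.0976701 − 0.908092) = -0.0675352.
Partial sum through k=1: 334.718.
Order-2 term: −1/720 · (0.000572142 − 0.00159585) = 1.42182e-06.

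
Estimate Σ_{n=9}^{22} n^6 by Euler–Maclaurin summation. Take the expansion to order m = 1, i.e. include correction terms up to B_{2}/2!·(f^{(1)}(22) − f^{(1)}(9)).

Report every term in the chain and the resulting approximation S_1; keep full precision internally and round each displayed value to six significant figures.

The integral term ∫_9^22 x^6 dx = 3.55654e+08.
Boundary: ½(f(9) + f(22)) = ½(531441 + 1.13380e+08) = 5.69557e+07.
Integral + boundary = 4.12609e+08.
k=1: B_{2}/(2)! × [f^{(1)}(22) − f^{(1)}(9)] = 1/12 × (3.09218e+07 − 354294) = 2.54729e+06.

S_1 ≈ 4.15157e+08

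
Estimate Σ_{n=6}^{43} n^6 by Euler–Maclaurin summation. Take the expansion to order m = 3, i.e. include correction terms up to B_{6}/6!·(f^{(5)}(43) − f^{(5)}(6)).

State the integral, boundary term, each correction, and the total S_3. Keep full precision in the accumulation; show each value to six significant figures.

S_3 ≈ 4.20654e+10

Integral: ∫_6^43 x^6 dx = 3.88312e+10.
Endpoint term: (f(6) + f(43))/2 = (46656.0 + 6.32136e+09)/2 = 3.16070e+09.
Running total after boundary: 4.19919e+10.
Correction k=1: B_{2}/2! · (f^{(1)}(43) − f^{(1)}(6)) = 1/12 · (8.82051e+08 − 46656.0) = 7.35003e+07.
Running total after k=1: 4.20654e+10.
Correction k=2: B_{4}/4! · (f^{(3)}(43) − f^{(3)}(6)) = −1/720 · (9.54084e+06 − 25920.0) = -13215.2.
Running total after k=2: 4.20654e+10.
Correction k=3: B_{6}/6! · (f^{(5)}(43) − f^{(5)}(6)) = 1/30240 · (30960.0 − 4320.00) = 0.880952.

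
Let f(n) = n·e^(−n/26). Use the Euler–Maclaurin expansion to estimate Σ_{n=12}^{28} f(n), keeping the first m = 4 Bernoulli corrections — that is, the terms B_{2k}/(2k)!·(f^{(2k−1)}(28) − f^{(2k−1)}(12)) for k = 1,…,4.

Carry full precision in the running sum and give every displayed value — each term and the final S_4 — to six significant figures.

The integral term ∫_12^28 x·e^(−x/26) dx = 144.488.
Boundary: ½(f(12) + f(28)) = ½(7.56376 + 9.53798) = 8.55087.
Running total after boundary: 153.039.
Order-1 term: 1/12 · (-0.0262032 − 0.339399) = -0.0304669.
After k=1: 153.008.
Order-2 term: −1/720 · (0.000969055 − 0.00236690) = 1.94145e-06.
After k=2: 153.008.
Order-3 term: 1/30240 · (2.92437e-06 − 6.25996e-06) = -1.10304e-10.
After k=3: 153.008.
Order-4 term: −1/1209600 · (6.53139e-09 − 1.33411e-08) = 5.62973e-15.

S_4 ≈ 153.008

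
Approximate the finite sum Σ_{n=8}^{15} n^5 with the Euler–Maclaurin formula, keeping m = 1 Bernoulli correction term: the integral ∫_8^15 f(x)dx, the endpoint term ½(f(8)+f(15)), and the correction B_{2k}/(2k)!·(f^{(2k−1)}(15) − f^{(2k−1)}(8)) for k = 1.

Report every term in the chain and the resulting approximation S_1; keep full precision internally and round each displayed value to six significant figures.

Integral: ∫_8^15 x^5 dx = 1.85475e+06.
½[f(8) + f(15)] = ½[32768.0 + 759375] = 396072.
So far: 2.25082e+06.
Order-1 term: 1/12 · (253125 − 20480.0) = 19387.1.

S_1 ≈ 2.27021e+06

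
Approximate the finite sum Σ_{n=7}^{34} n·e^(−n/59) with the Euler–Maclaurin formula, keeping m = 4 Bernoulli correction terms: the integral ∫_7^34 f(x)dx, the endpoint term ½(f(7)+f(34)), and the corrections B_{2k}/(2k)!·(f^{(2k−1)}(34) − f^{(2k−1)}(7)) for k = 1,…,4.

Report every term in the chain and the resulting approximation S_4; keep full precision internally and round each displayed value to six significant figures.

S_4 ≈ 387.332

∫_7^34 x·e^(−x/59) dx evaluates to 374.715.
Endpoint term: (f(7) + f(34))/2 = (6.21687 + 19.1077)/2 = 12.6623.
So far: 387.377.
k=1: B_{2}/(2)! × [f^{(1)}(34) − f^{(1)}(7)] = 1/12 × (0.238131 − 0.782753) = -0.0453852.
Partial sum through k=1: 387.332.
k=2: B_{4}/(4)! × [f^{(3)}(34) − f^{(3)}(7)] = −1/720 × (0.000391299 − 0.000735134) = 4.77549e-07.
Partial sum through k=2: 387.332.
k=3: B_{6}/(6)! × [f^{(5)}(34) − f^{(5)}(7)] = 1/30240 × (2.05168e-07 − 3.57772e-07) = -5.04643e-12.
Partial sum through k=3: 387.332.
k=4: B_{8}/(8)! × [f^{(7)}(34) − f^{(7)}(7)] = −1/1209600 × (8.55862e-11 − 1.44889e-10) = 4.90268e-17.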